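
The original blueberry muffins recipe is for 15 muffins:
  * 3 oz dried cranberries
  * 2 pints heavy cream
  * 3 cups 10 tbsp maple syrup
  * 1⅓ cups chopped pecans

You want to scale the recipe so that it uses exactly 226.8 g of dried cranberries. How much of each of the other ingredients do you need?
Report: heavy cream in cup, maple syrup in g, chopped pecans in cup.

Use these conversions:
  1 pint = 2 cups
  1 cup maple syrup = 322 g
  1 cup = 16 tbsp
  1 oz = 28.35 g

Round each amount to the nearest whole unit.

heavy cream: 11 cup; maple syrup: 3113 g; chopped pecans: 4 cup

The original recipe has 85.05 g of dried cranberries, so the scaling factor is 226.8 ÷ 85.05 = 8/3.
heavy cream: 2 pint × 8/3 × 2 cup/pint ≈ 11 cup
maple syrup: (3 cup + 10 tbsp = 3.625 cup) × 8/3 × 322 g/cup ≈ 3113 g
chopped pecans: 4/3 cup × 8/3 ≈ 4 cup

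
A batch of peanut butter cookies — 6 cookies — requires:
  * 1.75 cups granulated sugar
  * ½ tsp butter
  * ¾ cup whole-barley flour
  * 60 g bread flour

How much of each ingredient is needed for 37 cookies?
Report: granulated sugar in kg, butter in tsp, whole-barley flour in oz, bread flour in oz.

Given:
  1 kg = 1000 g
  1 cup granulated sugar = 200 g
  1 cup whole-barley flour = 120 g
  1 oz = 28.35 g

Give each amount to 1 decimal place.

granulated sugar: 2.2 kg; butter: 3.1 tsp; whole-barley flour: 19.6 oz; bread flour: 13.1 oz

Scaling factor: 37/6.
granulated sugar: 1.75 cup × 37/6 × 200 g/cup ÷ 1000 g/kg ≈ 2.2 kg
butter: 0.5 tsp × 37/6 ≈ 3.1 tsp
whole-barley flour: 0.75 cup × 37/6 × 120 g/cup ÷ 28.35 g/oz ≈ 19.6 oz
bread flour: 60 g × 37/6 ÷ 28.35 g/oz ≈ 13.1 oz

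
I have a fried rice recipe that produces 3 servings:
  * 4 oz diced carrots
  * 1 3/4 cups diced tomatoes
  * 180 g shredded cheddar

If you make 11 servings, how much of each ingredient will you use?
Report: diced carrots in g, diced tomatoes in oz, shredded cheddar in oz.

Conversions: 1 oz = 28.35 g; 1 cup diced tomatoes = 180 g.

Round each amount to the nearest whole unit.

diced carrots: 416 g; diced tomatoes: 41 oz; shredded cheddar: 23 oz

Scaling factor: 11/3.
diced carrots: 4 oz × 11/3 × 28.35 g/oz ≈ 416 g
diced tomatoes: 1.75 cup × 11/3 × 180 g/cup ÷ 28.35 g/oz ≈ 41 oz
shredded cheddar: 180 g × 11/3 ÷ 28.35 g/oz ≈ 23 oz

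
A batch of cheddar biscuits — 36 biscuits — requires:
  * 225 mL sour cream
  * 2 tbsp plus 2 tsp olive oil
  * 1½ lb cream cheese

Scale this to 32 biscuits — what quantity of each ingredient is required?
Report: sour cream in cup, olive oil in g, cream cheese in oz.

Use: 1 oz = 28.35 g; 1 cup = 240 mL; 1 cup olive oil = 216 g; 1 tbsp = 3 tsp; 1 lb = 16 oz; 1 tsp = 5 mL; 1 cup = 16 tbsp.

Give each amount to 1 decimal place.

Scaling factor: 32/36 = 8/9.
sour cream: 225 mL × 8/9 ÷ 240 mL/cup ≈ 0.8 cup
olive oil: (2 tbsp + 2 tsp = 8/3 tbsp) × 8/9 ÷ 16 tbsp/cup × 216 g/cup = 32.0 g
cream cheese: 1.5 lb × 8/9 × 16 oz/lb ≈ 21.3 oz

sour cream: 0.8 cup; olive oil: 32.0 g; cream cheese: 21.3 oz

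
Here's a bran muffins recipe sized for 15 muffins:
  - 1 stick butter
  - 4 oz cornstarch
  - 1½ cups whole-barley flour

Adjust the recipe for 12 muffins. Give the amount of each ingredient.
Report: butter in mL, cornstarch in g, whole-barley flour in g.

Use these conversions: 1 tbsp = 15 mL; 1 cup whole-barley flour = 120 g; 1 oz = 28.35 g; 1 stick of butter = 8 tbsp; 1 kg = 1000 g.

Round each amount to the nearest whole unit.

butter: 96 mL; cornstarch: 91 g; whole-barley flour: 144 g

Scaling factor: 12/15 = 4/5 = 0.8.
butter: 1 stick × 4/5 × 8 tbsp/stick × 15 mL/tbsp = 96 mL
cornstarch: 4 oz × 4/5 × 28.35 g/oz ≈ 91 g
whole-barley flour: 1.5 cup × 4/5 × 120 g/cup = 144 g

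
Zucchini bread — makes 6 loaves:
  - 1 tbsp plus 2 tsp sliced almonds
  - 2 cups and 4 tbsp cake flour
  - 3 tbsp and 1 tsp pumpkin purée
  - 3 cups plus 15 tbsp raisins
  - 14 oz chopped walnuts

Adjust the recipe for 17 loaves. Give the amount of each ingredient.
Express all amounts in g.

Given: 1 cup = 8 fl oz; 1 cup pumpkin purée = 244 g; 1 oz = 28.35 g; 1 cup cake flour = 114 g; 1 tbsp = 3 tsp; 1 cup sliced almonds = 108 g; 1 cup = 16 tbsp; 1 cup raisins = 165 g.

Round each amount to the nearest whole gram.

sliced almonds: 32 g; cake flour: 727 g; pumpkin purée: 144 g; raisins: 1841 g; chopped walnuts: 1125 g

Scaling factor: 17/6.
sliced almonds: (1 tbsp + 2 tsp = 5/3 tbsp) × 17/6 ÷ 16 tbsp/cup × 108 g/cup ≈ 32 g
cake flour: (2 cup + 4 tbsp = 2.25 cup) × 17/6 × 114 g/cup ≈ 727 g
pumpkin purée: (3 tbsp + 1 tsp = 10/3 tbsp) × 17/6 ÷ 16 tbsp/cup × 244 g/cup ≈ 144 g
raisins: (3 cup + 15 tbsp = 3.9375 cup) × 17/6 × 165 g/cup ≈ 1841 g
chopped walnuts: 14 oz × 17/6 × 28.35 g/oz ≈ 1125 g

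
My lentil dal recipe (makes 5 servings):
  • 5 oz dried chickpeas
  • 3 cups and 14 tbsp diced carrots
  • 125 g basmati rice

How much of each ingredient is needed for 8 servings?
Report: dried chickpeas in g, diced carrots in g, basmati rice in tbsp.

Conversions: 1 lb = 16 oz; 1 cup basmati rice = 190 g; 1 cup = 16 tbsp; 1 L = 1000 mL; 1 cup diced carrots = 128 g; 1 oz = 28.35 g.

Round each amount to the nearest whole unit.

dried chickpeas: 227 g; diced carrots: 794 g; basmati rice: 17 tbsp

Scaling factor: 8/5 = 1.6.
dried chickpeas: 5 oz × 8/5 × 28.35 g/oz ≈ 227 g
diced carrots: (3 cup + 14 tbsp = 3.875 cup) × 8/5 × 128 g/cup ≈ 794 g
basmati rice: 125 g × 8/5 ÷ 190 g/cup × 16 tbsp/cup ≈ 17 tbsp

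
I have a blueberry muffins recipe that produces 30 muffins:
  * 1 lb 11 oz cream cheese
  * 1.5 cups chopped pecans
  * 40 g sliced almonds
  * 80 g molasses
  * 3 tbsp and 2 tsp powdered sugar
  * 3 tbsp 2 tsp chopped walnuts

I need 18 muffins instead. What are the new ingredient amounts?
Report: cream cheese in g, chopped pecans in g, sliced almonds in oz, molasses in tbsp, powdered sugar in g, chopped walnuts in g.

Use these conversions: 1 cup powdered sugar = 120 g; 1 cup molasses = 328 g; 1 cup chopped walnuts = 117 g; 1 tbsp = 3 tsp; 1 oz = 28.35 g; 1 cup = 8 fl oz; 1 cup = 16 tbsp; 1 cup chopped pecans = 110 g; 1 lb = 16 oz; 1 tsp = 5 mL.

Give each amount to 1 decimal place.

Scaling factor: 18/30 = 3/5 = 0.6.
cream cheese: (1 lb + 11 oz = 1.6875 lb) × 3/5 × 16 oz/lb × 28.35 g/oz ≈ 459.3 g
chopped pecans: 1.5 cup × 3/5 × 110 g/cup = 99.0 g
sliced almonds: 40 g × 3/5 ÷ 28.35 g/oz ≈ 0.8 oz
molasses: 80 g × 3/5 ÷ 328 g/cup × 16 tbsp/cup ≈ 2.3 tbsp
powdered sugar: (3 tbsp + 2 tsp = 11/3 tbsp) × 3/5 ÷ 16 tbsp/cup × 120 g/cup = 16.5 g
chopped walnuts: (3 tbsp + 2 tsp = 11/3 tbsp) × 3/5 ÷ 16 tbsp/cup × 117 g/cup ≈ 16.1 g

cream cheese: 459.3 g; chopped pecans: 99.0 g; sliced almonds: 0.8 oz; molasses: 2.3 tbsp; powdered sugar: 16.5 g; chopped walnuts: 16.1 g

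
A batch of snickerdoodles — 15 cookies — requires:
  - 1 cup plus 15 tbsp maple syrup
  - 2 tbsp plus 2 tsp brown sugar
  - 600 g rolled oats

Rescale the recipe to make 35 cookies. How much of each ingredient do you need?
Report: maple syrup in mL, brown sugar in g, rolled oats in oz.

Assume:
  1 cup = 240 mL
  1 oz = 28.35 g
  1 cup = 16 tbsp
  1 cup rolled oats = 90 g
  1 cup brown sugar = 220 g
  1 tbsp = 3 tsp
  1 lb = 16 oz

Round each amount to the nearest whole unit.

Scaling factor: 35/15 = 7/3.
maple syrup: (1 cup + 15 tbsp = 1.9375 cup) × 7/3 × 240 mL/cup = 1085 mL
brown sugar: (2 tbsp + 2 tsp = 8/3 tbsp) × 7/3 ÷ 16 tbsp/cup × 220 g/cup ≈ 86 g
rolled oats: 600 g × 7/3 ÷ 28.35 g/oz ≈ 49 oz

maple syrup: 1085 mL; brown sugar: 86 g; rolled oats: 49 oz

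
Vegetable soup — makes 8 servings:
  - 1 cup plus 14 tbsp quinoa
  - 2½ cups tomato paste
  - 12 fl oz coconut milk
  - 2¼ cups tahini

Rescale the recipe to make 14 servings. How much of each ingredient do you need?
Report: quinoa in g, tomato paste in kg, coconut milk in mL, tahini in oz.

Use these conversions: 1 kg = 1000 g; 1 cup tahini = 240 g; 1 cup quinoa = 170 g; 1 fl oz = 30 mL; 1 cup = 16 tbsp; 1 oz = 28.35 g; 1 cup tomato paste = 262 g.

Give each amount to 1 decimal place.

quinoa: 557.8 g; tomato paste: 1.1 kg; coconut milk: 630.0 mL; tahini: 33.3 oz

Scaling factor: 14/8 = 7/4 = 1.75.
quinoa: (1 cup + 14 tbsp = 1.875 cup) × 7/4 × 170 g/cup ≈ 557.8 g
tomato paste: 2.5 cup × 7/4 × 262 g/cup ÷ 1000 g/kg ≈ 1.1 kg
coconut milk: 12 fl oz × 7/4 × 30 mL/fl oz = 630.0 mL
tahini: 2.25 cup × 7/4 × 240 g/cup ÷ 28.35 g/oz ≈ 33.3 oz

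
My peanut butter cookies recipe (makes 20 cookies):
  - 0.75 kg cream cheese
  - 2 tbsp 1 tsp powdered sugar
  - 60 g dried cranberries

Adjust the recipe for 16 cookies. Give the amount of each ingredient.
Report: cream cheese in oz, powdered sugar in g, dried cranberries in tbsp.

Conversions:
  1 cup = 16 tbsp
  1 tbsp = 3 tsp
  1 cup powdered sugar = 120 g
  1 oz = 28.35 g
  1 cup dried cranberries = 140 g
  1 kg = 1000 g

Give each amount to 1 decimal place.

cream cheese: 21.2 oz; powdered sugar: 14.0 g; dried cranberries: 5.5 tbsp

Scaling factor: 16/20 = 4/5 = 0.8.
cream cheese: 0.75 kg × 4/5 × 1000 g/kg ÷ 28.35 g/oz ≈ 21.2 oz
powdered sugar: (2 tbsp + 1 tsp = 7/3 tbsp) × 4/5 ÷ 16 tbsp/cup × 120 g/cup = 14.0 g
dried cranberries: 60 g × 4/5 ÷ 140 g/cup × 16 tbsp/cup ≈ 5.5 tbsp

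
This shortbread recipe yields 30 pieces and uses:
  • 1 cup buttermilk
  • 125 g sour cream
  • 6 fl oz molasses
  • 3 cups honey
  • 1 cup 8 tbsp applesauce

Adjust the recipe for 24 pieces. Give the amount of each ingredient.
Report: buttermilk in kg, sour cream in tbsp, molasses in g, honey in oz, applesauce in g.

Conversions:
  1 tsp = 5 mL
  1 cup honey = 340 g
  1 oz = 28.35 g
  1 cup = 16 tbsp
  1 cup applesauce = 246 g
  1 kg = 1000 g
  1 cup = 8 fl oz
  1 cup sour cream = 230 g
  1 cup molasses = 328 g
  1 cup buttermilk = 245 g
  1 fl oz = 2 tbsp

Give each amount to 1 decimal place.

buttermilk: 0.2 kg; sour cream: 7.0 tbsp; molasses: 196.8 g; honey: 28.8 oz; applesauce: 295.2 g

Scaling factor: 24/30 = 4/5 = 0.8.
buttermilk: 1 cup × 4/5 × 245 g/cup ÷ 1000 g/kg ≈ 0.2 kg
sour cream: 125 g × 4/5 ÷ 230 g/cup × 16 tbsp/cup ≈ 7.0 tbsp
molasses: 6 fl oz × 4/5 ÷ 8 fl oz/cup × 328 g/cup = 196.8 g
honey: 3 cup × 4/5 × 340 g/cup ÷ 28.35 g/oz ≈ 28.8 oz
applesauce: (1 cup + 8 tbsp = 1.5 cup) × 4/5 × 246 g/cup = 295.2 g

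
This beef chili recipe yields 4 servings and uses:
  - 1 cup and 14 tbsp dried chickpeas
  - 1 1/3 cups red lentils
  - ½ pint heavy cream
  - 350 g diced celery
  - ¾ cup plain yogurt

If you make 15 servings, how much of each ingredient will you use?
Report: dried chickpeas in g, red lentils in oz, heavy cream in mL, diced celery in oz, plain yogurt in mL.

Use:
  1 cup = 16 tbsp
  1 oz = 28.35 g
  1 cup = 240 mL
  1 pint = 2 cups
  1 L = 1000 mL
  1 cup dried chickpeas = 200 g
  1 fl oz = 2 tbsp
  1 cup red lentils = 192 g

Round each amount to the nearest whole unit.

dried chickpeas: 1406 g; red lentils: 34 oz; heavy cream: 900 mL; diced celery: 46 oz; plain yogurt: 675 mL

Scaling factor: 15/4 = 3.75.
dried chickpeas: (1 cup + 14 tbsp = 1.875 cup) × 15/4 × 200 g/cup ≈ 1406 g
red lentils: 4/3 cup × 15/4 × 192 g/cup ÷ 28.35 g/oz ≈ 34 oz
heavy cream: 0.5 pint × 15/4 × 2 cup/pint × 240 mL/cup = 900 mL
diced celery: 350 g × 15/4 ÷ 28.35 g/oz ≈ 46 oz
plain yogurt: 0.75 cup × 15/4 × 240 mL/cup = 675 mL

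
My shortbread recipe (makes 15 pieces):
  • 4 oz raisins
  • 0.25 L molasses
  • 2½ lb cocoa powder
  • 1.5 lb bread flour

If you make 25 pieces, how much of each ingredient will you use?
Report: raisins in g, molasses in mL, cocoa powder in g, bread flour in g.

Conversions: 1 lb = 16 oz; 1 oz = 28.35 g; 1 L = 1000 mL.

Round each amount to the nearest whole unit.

Scaling factor: 25/15 = 5/3.
raisins: 4 oz × 5/3 × 28.35 g/oz = 189 g
molasses: 0.25 L × 5/3 × 1000 mL/L ≈ 417 mL
cocoa powder: 2.5 lb × 5/3 × 16 oz/lb × 28.35 g/oz = 1890 g
bread flour: 1.5 lb × 5/3 × 16 oz/lb × 28.35 g/oz = 1134 g

raisins: 189 g; molasses: 417 mL; cocoa powder: 1890 g; bread flour: 1134 g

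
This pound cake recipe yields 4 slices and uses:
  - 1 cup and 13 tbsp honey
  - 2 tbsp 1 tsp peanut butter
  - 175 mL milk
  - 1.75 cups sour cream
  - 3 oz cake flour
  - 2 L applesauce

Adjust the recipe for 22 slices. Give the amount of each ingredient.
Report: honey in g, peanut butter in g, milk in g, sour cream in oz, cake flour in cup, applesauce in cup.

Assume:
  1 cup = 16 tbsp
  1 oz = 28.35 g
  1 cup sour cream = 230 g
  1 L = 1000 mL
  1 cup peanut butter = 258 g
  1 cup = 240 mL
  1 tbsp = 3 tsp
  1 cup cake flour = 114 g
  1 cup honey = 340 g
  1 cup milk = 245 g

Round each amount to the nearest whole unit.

Scaling factor: 22/4 = 11/2 = 5.5.
honey: (1 cup + 13 tbsp = 1.8125 cup) × 11/2 × 340 g/cup ≈ 3389 g
peanut butter: (2 tbsp + 1 tsp = 7/3 tbsp) × 11/2 ÷ 16 tbsp/cup × 258 g/cup ≈ 207 g
milk: 175 mL × 11/2 ÷ 240 mL/cup × 245 g/cup ≈ 983 g
sour cream: 1.75 cup × 11/2 × 230 g/cup ÷ 28.35 g/oz ≈ 78 oz
cake flour: 3 oz × 11/2 × 28.35 g/oz ÷ 114 g/cup ≈ 4 cup
applesauce: 2 L × 11/2 × 1000 mL/L ÷ 240 mL/cup ≈ 46 cup

honey: 3389 g; peanut butter: 207 g; milk: 983 g; sour cream: 78 oz; cake flour: 4 cup; applesauce: 46 cup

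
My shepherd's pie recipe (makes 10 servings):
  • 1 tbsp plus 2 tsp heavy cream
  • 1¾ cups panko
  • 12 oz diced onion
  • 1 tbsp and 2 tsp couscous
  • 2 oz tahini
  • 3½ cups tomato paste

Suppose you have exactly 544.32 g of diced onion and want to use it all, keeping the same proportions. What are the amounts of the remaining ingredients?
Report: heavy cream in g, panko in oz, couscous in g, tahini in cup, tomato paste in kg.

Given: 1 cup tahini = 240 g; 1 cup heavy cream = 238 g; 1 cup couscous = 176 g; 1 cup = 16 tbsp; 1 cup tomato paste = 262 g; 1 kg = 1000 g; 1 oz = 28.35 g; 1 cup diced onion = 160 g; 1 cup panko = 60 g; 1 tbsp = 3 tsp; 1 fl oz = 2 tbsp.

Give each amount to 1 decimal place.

heavy cream: 39.7 g; panko: 5.9 oz; couscous: 29.3 g; tahini: 0.4 cup; tomato paste: 1.5 kg

The original recipe has 340.2 g of diced onion, so the scaling factor is 544.32 ÷ 340.2 = 8/5 = 1.6.
heavy cream: (1 tbsp + 2 tsp = 5/3 tbsp) × 8/5 ÷ 16 tbsp/cup × 238 g/cup ≈ 39.7 g
panko: 1.75 cup × 8/5 × 60 g/cup ÷ 28.35 g/oz ≈ 5.9 oz
couscous: (1 tbsp + 2 tsp = 5/3 tbsp) × 8/5 ÷ 16 tbsp/cup × 176 g/cup ≈ 29.3 g
tahini: 2 oz × 8/5 × 28.35 g/oz ÷ 240 g/cup ≈ 0.4 cup
tomato paste: 3.5 cup × 8/5 × 262 g/cup ÷ 1000 g/kg ≈ 1.5 kg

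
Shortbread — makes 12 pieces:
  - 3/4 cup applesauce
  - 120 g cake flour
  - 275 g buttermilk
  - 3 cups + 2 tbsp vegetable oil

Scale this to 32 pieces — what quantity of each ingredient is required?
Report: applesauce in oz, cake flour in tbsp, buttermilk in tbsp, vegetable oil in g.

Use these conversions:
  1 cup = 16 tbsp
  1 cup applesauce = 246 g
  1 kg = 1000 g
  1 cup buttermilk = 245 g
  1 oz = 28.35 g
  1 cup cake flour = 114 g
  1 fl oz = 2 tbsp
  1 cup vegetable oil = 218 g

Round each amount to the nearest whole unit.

Scaling factor: 32/12 = 8/3.
applesauce: 0.75 cup × 8/3 × 246 g/cup ÷ 28.35 g/oz ≈ 17 oz
cake flour: 120 g × 8/3 ÷ 114 g/cup × 16 tbsp/cup ≈ 45 tbsp
buttermilk: 275 g × 8/3 ÷ 245 g/cup × 16 tbsp/cup ≈ 48 tbsp
vegetable oil: (3 cup + 2 tbsp = 3.125 cup) × 8/3 × 218 g/cup ≈ 1817 g

applesauce: 17 oz; cake flour: 45 tbsp; buttermilk: 48 tbsp; vegetable oil: 1817 g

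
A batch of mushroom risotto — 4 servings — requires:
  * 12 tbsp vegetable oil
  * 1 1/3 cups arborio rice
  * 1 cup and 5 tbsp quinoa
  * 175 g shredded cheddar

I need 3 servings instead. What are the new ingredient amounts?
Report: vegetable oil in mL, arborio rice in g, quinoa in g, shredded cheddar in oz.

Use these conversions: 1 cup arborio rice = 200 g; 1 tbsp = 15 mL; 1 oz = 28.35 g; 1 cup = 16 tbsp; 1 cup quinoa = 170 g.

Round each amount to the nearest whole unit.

Scaling factor: 3/4 = 0.75.
vegetable oil: 12 tbsp × 3/4 × 15 mL/tbsp = 135 mL
arborio rice: 4/3 cup × 3/4 × 200 g/cup = 200 g
quinoa: (1 cup + 5 tbsp = 1.3125 cup) × 3/4 × 170 g/cup ≈ 167 g
shredded cheddar: 175 g × 3/4 ÷ 28.35 g/oz ≈ 5 oz

vegetable oil: 135 mL; arborio rice: 200 g; quinoa: 167 g; shredded cheddar: 5 oz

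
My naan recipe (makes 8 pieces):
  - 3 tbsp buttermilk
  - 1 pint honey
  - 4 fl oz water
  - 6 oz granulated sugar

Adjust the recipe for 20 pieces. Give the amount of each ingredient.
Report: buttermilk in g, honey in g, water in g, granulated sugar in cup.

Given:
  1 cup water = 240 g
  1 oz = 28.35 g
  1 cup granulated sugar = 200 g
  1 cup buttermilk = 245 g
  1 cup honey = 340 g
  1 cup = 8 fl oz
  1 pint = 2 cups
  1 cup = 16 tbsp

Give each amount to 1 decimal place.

buttermilk: 114.8 g; honey: 1700.0 g; water: 300.0 g; granulated sugar: 2.1 cup

Scaling factor: 20/8 = 5/2 = 2.5.
buttermilk: 3 tbsp × 5/2 ÷ 16 tbsp/cup × 245 g/cup ≈ 114.8 g
honey: 1 pint × 5/2 × 2 cup/pint × 340 g/cup = 1700.0 g
water: 4 fl oz × 5/2 ÷ 8 fl oz/cup × 240 g/cup = 300.0 g
granulated sugar: 6 oz × 5/2 × 28.35 g/oz ÷ 200 g/cup ≈ 2.1 cup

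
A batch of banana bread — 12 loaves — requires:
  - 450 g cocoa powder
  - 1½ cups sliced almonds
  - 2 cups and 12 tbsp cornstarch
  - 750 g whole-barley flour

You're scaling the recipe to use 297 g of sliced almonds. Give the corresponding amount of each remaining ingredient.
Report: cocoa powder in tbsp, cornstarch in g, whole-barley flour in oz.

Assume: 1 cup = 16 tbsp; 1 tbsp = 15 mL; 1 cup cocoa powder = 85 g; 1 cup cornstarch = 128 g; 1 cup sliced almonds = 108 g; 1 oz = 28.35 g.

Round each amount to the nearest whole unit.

cocoa powder: 155 tbsp; cornstarch: 645 g; whole-barley flour: 49 oz

The original recipe has 162 g of sliced almonds, so the scaling factor is 297 ÷ 162 = 11/6.
cocoa powder: 450 g × 11/6 ÷ 85 g/cup × 16 tbsp/cup ≈ 155 tbsp
cornstarch: (2 cup + 12 tbsp = 2.75 cup) × 11/6 × 128 g/cup ≈ 645 g
whole-barley flour: 750 g × 11/6 ÷ 28.35 g/oz ≈ 49 oz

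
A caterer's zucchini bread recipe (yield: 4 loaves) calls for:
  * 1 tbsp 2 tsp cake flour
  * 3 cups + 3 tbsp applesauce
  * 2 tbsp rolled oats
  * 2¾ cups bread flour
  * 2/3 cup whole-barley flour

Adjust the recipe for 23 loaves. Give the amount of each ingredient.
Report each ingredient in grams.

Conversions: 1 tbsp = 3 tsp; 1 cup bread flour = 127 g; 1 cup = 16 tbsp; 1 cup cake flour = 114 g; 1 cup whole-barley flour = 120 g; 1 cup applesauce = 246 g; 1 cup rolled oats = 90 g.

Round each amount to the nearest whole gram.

Scaling factor: 23/4 = 5.75.
cake flour: (1 tbsp + 2 tsp = 5/3 tbsp) × 23/4 ÷ 16 tbsp/cup × 114 g/cup ≈ 68 g
applesauce: (3 cup + 3 tbsp = 3.1875 cup) × 23/4 × 246 g/cup ≈ 4509 g
rolled oats: 2 tbsp × 23/4 ÷ 16 tbsp/cup × 90 g/cup ≈ 65 g
bread flour: 2.75 cup × 23/4 × 127 g/cup ≈ 2008 g
whole-barley flour: 2/3 cup × 23/4 × 120 g/cup = 460 g

cake flour: 68 g; applesauce: 4509 g; rolled oats: 65 g; bread flour: 2008 g; whole-barley flour: 460 g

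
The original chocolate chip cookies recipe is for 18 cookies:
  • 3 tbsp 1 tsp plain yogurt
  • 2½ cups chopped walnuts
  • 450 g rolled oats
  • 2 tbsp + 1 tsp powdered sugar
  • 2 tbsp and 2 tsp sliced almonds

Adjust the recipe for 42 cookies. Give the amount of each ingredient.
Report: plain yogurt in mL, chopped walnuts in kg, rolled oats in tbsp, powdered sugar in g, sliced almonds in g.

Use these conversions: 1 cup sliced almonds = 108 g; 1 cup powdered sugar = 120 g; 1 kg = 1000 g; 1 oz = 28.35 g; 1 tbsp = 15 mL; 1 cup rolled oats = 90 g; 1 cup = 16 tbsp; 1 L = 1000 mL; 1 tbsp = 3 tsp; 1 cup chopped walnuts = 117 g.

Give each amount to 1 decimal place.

Scaling factor: 42/18 = 7/3.
plain yogurt: (3 tbsp + 1 tsp = 10/3 tbsp) × 7/3 × 15 mL/tbsp ≈ 116.7 mL
chopped walnuts: 2.5 cup × 7/3 × 117 g/cup ÷ 1000 g/kg ≈ 0.7 kg
rolled oats: 450 g × 7/3 ÷ 90 g/cup × 16 tbsp/cup ≈ 186.7 tbsp
powdered sugar: (2 tbsp + 1 tsp = 7/3 tbsp) × 7/3 ÷ 16 tbsp/cup × 120 g/cup ≈ 40.8 g
sliced almonds: (2 tbsp + 2 tsp = 8/3 tbsp) × 7/3 ÷ 16 tbsp/cup × 108 g/cup = 42.0 g

plain yogurt: 116.7 mL; chopped walnuts: 0.7 kg; rolled oats: 186.7 tbsp; powdered sugar: 40.8 g; sliced almonds: 42.0 g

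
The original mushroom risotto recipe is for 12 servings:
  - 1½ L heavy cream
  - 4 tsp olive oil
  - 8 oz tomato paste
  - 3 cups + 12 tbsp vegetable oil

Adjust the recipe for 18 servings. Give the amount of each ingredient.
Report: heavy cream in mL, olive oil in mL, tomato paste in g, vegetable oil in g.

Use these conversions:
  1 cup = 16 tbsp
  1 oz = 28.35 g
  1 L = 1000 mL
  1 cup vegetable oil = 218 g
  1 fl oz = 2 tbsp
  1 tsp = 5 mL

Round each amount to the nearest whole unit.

heavy cream: 2250 mL; olive oil: 30 mL; tomato paste: 340 g; vegetable oil: 1226 g

Scaling factor: 18/12 = 3/2 = 1.5.
heavy cream: 1.5 L × 3/2 × 1000 mL/L = 2250 mL
olive oil: 4 tsp × 3/2 × 5 mL/tsp = 30 mL
tomato paste: 8 oz × 3/2 × 28.35 g/oz ≈ 340 g
vegetable oil: (3 cup + 12 tbsp = 3.75 cup) × 3/2 × 218 g/cup ≈ 1226 g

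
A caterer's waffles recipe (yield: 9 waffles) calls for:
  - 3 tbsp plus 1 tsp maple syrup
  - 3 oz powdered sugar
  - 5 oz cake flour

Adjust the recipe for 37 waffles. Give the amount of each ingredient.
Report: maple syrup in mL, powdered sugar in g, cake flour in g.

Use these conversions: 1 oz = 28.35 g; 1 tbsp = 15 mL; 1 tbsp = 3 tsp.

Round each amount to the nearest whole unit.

Scaling factor: 37/9.
maple syrup: (3 tbsp + 1 tsp = 10/3 tbsp) × 37/9 × 15 mL/tbsp ≈ 206 mL
powdered sugar: 3 oz × 37/9 × 28.35 g/oz ≈ 350 g
cake flour: 5 oz × 37/9 × 28.35 g/oz ≈ 583 g

maple syrup: 206 mL; powdered sugar: 350 g; cake flour: 583 g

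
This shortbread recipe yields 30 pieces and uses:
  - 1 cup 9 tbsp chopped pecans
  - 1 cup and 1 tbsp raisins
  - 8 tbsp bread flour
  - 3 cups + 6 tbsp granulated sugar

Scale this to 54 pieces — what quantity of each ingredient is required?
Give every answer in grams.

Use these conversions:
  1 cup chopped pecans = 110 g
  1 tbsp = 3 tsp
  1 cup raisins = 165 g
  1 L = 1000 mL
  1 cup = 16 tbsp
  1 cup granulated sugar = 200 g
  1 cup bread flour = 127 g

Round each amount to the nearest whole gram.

Scaling factor: 54/30 = 9/5 = 1.8.
chopped pecans: (1 cup + 9 tbsp = 1.5625 cup) × 9/5 × 110 g/cup ≈ 309 g
raisins: (1 cup + 1 tbsp = 1.0625 cup) × 9/5 × 165 g/cup ≈ 316 g
bread flour: 8 tbsp × 9/5 ÷ 16 tbsp/cup × 127 g/cup ≈ 114 g
granulated sugar: (3 cup + 6 tbsp = 3.375 cup) × 9/5 × 200 g/cup = 1215 g

chopped pecans: 309 g; raisins: 316 g; bread flour: 114 g; granulated sugar: 1215 g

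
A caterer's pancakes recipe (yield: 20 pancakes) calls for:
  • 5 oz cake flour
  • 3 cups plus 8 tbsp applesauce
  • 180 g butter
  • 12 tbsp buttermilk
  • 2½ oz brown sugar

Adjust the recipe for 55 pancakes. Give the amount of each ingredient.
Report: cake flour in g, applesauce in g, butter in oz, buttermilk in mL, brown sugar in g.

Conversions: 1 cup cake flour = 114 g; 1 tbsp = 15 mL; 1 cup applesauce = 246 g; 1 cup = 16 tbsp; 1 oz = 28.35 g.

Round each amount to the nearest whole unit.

cake flour: 390 g; applesauce: 2368 g; butter: 17 oz; buttermilk: 495 mL; brown sugar: 195 g

Scaling factor: 55/20 = 11/4 = 2.75.
cake flour: 5 oz × 11/4 × 28.35 g/oz ≈ 390 g
applesauce: (3 cup + 8 tbsp = 3.5 cup) × 11/4 × 246 g/cup ≈ 2368 g
butter: 180 g × 11/4 ÷ 28.35 g/oz ≈ 17 oz
buttermilk: 12 tbsp × 11/4 × 15 mL/tbsp = 495 mL
brown sugar: 2.5 oz × 11/4 × 28.35 g/oz ≈ 195 g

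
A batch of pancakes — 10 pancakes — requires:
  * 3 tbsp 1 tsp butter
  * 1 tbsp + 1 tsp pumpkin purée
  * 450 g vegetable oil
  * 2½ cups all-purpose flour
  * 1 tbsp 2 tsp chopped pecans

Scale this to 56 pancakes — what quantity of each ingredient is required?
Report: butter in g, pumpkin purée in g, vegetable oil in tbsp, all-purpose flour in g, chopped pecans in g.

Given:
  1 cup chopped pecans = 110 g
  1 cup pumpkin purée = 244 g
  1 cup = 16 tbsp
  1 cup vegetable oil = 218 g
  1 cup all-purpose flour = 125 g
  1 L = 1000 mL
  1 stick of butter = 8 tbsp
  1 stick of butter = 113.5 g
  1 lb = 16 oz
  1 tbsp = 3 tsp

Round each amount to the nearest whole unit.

Scaling factor: 56/10 = 28/5 = 5.6.
butter: (3 tbsp + 1 tsp = 10/3 tbsp) × 28/5 ÷ 8 tbsp/stick × 113.5 g/stick ≈ 265 g
pumpkin purée: (1 tbsp + 1 tsp = 4/3 tbsp) × 28/5 ÷ 16 tbsp/cup × 244 g/cup ≈ 114 g
vegetable oil: 450 g × 28/5 ÷ 218 g/cup × 16 tbsp/cup ≈ 185 tbsp
all-purpose flour: 2.5 cup × 28/5 × 125 g/cup = 1750 g
chopped pecans: (1 tbsp + 2 tsp = 5/3 tbsp) × 28/5 ÷ 16 tbsp/cup × 110 g/cup ≈ 64 g

butter: 265 g; pumpkin purée: 114 g; vegetable oil: 185 tbsp; all-purpose flour: 1750 g; chopped pecans: 64 g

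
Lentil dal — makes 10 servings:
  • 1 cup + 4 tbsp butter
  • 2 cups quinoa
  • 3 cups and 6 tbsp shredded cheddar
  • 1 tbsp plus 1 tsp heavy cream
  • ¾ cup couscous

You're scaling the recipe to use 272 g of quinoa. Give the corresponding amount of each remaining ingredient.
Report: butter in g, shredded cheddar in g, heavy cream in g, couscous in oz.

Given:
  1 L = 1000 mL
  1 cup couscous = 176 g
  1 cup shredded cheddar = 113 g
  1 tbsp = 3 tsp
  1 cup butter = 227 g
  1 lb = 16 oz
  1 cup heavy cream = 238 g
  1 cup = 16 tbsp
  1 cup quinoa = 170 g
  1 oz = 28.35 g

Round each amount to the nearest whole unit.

butter: 227 g; shredded cheddar: 305 g; heavy cream: 16 g; couscous: 4 oz

The original recipe has 340 g of quinoa, so the scaling factor is 272 ÷ 340 = 4/5 = 0.8.
butter: (1 cup + 4 tbsp = 1.25 cup) × 4/5 × 227 g/cup = 227 g
shredded cheddar: (3 cup + 6 tbsp = 3.375 cup) × 4/5 × 113 g/cup ≈ 305 g
heavy cream: (1 tbsp + 1 tsp = 4/3 tbsp) × 4/5 ÷ 16 tbsp/cup × 238 g/cup ≈ 16 g
couscous: 0.75 cup × 4/5 × 176 g/cup ÷ 28.35 g/oz ≈ 4 oz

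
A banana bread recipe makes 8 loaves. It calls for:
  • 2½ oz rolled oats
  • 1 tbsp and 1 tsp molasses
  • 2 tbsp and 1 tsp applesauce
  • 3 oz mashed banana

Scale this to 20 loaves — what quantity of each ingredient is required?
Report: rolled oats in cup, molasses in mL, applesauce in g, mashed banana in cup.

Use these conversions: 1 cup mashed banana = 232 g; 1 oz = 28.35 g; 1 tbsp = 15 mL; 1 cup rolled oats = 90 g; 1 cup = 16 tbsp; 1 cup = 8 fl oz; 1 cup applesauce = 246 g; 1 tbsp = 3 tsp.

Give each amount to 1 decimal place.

Scaling factor: 20/8 = 5/2 = 2.5.
rolled oats: 2.5 oz × 5/2 × 28.35 g/oz ÷ 90 g/cup ≈ 2.0 cup
molasses: (1 tbsp + 1 tsp = 4/3 tbsp) × 5/2 × 15 mL/tbsp = 50.0 mL
applesauce: (2 tbsp + 1 tsp = 7/3 tbsp) × 5/2 ÷ 16 tbsp/cup × 246 g/cup ≈ 89.7 g
mashed banana: 3 oz × 5/2 × 28.35 g/oz ÷ 232 g/cup ≈ 0.9 cup

rolled oats: 2.0 cup; molasses: 50.0 mL; applesauce: 89.7 g; mashed banana: 0.9 cup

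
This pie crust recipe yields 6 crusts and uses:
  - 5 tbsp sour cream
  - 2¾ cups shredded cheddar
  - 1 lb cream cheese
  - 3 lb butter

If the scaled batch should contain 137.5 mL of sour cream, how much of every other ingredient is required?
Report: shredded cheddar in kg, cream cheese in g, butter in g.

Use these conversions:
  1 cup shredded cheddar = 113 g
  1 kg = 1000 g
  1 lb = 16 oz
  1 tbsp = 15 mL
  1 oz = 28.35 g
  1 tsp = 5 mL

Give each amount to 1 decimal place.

The original recipe has 75 mL of sour cream, so the scaling factor is 137.5 ÷ 75 = 11/6.
shredded cheddar: 2.75 cup × 11/6 × 113 g/cup ÷ 1000 g/kg ≈ 0.6 kg
cream cheese: 1 lb × 11/6 × 16 oz/lb × 28.35 g/oz = 831.6 g
butter: 3 lb × 11/6 × 16 oz/lb × 28.35 g/oz = 2494.8 g

shredded cheddar: 0.6 kg; cream cheese: 831.6 g; butter: 2494.8 g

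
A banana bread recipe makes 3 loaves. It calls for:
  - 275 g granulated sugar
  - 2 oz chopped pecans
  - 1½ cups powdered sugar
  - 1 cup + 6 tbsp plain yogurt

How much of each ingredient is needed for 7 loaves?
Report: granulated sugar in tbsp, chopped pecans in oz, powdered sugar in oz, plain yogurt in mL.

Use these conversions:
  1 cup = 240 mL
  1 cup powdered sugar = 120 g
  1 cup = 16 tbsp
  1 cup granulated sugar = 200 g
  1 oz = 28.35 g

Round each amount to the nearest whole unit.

granulated sugar: 51 tbsp; chopped pecans: 5 oz; powdered sugar: 15 oz; plain yogurt: 770 mL

Scaling factor: 7/3.
granulated sugar: 275 g × 7/3 ÷ 200 g/cup × 16 tbsp/cup ≈ 51 tbsp
chopped pecans: 2 oz × 7/3 ≈ 5 oz
powdered sugar: 1.5 cup × 7/3 × 120 g/cup ÷ 28.35 g/oz ≈ 15 oz
plain yogurt: (1 cup + 6 tbsp = 1.375 cup) × 7/3 × 240 mL/cup = 770 mL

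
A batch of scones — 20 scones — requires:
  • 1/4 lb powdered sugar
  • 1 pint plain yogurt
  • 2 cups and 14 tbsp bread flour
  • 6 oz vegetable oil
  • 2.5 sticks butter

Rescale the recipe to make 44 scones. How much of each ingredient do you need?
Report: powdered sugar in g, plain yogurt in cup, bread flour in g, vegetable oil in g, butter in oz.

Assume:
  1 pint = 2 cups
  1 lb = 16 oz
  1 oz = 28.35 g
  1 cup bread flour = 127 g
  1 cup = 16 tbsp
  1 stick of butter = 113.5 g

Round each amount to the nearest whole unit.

powdered sugar: 249 g; plain yogurt: 4 cup; bread flour: 803 g; vegetable oil: 374 g; butter: 22 oz

Scaling factor: 44/20 = 11/5 = 2.2.
powdered sugar: 0.25 lb × 11/5 × 16 oz/lb × 28.35 g/oz ≈ 249 g
plain yogurt: 1 pint × 11/5 × 2 cup/pint ≈ 4 cup
bread flour: (2 cup + 14 tbsp = 2.875 cup) × 11/5 × 127 g/cup ≈ 803 g
vegetable oil: 6 oz × 11/5 × 28.35 g/oz ≈ 374 g
butter: 2.5 stick × 11/5 × 113.5 g/stick ÷ 28.35 g/oz ≈ 22 oz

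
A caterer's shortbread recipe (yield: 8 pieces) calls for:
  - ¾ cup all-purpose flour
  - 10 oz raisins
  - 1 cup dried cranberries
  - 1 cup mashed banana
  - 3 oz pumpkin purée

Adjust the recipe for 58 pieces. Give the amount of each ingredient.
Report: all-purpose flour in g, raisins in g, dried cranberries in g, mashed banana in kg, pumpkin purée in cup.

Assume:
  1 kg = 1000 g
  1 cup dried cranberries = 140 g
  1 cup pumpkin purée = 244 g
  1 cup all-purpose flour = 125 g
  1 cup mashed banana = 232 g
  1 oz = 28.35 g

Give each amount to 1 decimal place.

Scaling factor: 58/8 = 29/4 = 7.25.
all-purpose flour: 0.75 cup × 29/4 × 125 g/cup ≈ 679.7 g
raisins: 10 oz × 29/4 × 28.35 g/oz ≈ 2055.4 g
dried cranberries: 1 cup × 29/4 × 140 g/cup = 1015.0 g
mashed banana: 1 cup × 29/4 × 232 g/cup ÷ 1000 g/kg ≈ 1.7 kg
pumpkin purée: 3 oz × 29/4 × 28.35 g/oz ÷ 244 g/cup ≈ 2.5 cup

all-purpose flour: 679.7 g; raisins: 2055.4 g; dried cranberries: 1015.0 g; mashed banana: 1.7 kg; pumpkin purée: 2.5 cup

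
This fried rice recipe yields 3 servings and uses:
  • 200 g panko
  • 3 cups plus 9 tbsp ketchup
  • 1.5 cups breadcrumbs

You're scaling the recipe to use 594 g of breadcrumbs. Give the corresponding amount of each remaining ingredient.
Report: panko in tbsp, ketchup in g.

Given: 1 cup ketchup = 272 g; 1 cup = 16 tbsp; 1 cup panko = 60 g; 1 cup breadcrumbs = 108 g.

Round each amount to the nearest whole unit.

panko: 196 tbsp; ketchup: 3553 g

The original recipe has 162 g of breadcrumbs, so the scaling factor is 594 ÷ 162 = 11/3.
panko: 200 g × 11/3 ÷ 60 g/cup × 16 tbsp/cup ≈ 196 tbsp
ketchup: (3 cup + 9 tbsp = 3.5625 cup) × 11/3 × 272 g/cup = 3553 g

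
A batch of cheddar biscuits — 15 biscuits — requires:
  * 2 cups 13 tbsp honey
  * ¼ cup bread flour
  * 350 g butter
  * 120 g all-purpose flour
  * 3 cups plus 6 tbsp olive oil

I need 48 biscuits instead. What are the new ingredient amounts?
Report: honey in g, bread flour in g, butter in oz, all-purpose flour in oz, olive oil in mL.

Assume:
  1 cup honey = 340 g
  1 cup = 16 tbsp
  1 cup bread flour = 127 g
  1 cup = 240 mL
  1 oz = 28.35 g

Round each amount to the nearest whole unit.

honey: 3060 g; bread flour: 102 g; butter: 40 oz; all-purpose flour: 14 oz; olive oil: 2592 mL

Scaling factor: 48/15 = 16/5 = 3.2.
honey: (2 cup + 13 tbsp = 2.8125 cup) × 16/5 × 340 g/cup = 3060 g
bread flour: 0.25 cup × 16/5 × 127 g/cup ≈ 102 g
butter: 350 g × 16/5 ÷ 28.35 g/oz ≈ 40 oz
all-purpose flour: 120 g × 16/5 ÷ 28.35 g/oz ≈ 14 oz
olive oil: (3 cup + 6 tbsp = 3.375 cup) × 16/5 × 240 mL/cup = 2592 mL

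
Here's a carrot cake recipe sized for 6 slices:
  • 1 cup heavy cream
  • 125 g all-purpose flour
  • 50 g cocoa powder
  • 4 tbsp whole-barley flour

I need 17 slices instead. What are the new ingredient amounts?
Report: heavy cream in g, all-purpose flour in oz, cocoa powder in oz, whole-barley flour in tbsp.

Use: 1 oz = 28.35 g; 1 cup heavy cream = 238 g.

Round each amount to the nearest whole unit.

heavy cream: 674 g; all-purpose flour: 12 oz; cocoa powder: 5 oz; whole-barley flour: 11 tbsp

Scaling factor: 17/6.
heavy cream: 1 cup × 17/6 × 238 g/cup ≈ 674 g
all-purpose flour: 125 g × 17/6 ÷ 28.35 g/oz ≈ 12 oz
cocoa powder: 50 g × 17/6 ÷ 28.35 g/oz ≈ 5 oz
whole-barley flour: 4 tbsp × 17/6 ≈ 11 tbsp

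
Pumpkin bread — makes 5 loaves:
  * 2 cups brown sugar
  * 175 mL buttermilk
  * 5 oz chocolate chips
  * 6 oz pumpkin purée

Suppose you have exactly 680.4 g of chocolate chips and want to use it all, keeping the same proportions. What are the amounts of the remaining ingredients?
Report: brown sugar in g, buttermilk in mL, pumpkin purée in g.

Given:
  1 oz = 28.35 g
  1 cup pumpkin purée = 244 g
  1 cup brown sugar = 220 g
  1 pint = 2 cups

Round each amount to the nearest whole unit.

brown sugar: 2112 g; buttermilk: 840 mL; pumpkin purée: 816 g

The original recipe has 141.75 g of chocolate chips, so the scaling factor is 680.4 ÷ 141.75 = 24/5 = 4.8.
brown sugar: 2 cup × 24/5 × 220 g/cup = 2112 g
buttermilk: 175 mL × 24/5 = 840 mL
pumpkin purée: 6 oz × 24/5 × 28.35 g/oz ≈ 816 g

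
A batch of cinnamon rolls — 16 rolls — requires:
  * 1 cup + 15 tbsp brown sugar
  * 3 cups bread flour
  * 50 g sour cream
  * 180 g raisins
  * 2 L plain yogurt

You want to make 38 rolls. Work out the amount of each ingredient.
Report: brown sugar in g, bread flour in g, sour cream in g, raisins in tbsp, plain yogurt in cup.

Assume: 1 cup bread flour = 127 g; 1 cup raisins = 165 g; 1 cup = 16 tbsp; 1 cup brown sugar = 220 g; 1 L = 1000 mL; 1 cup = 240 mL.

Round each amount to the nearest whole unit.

Scaling factor: 38/16 = 19/8 = 2.375.
brown sugar: (1 cup + 15 tbsp = 1.9375 cup) × 19/8 × 220 g/cup ≈ 1012 g
bread flour: 3 cup × 19/8 × 127 g/cup ≈ 905 g
sour cream: 50 g × 19/8 ≈ 119 g
raisins: 180 g × 19/8 ÷ 165 g/cup × 16 tbsp/cup ≈ 41 tbsp
plain yogurt: 2 L × 19/8 × 1000 mL/L ÷ 240 mL/cup ≈ 20 cup

brown sugar: 1012 g; bread flour: 905 g; sour cream: 119 g; raisins: 41 tbsp; plain yogurt: 20 cup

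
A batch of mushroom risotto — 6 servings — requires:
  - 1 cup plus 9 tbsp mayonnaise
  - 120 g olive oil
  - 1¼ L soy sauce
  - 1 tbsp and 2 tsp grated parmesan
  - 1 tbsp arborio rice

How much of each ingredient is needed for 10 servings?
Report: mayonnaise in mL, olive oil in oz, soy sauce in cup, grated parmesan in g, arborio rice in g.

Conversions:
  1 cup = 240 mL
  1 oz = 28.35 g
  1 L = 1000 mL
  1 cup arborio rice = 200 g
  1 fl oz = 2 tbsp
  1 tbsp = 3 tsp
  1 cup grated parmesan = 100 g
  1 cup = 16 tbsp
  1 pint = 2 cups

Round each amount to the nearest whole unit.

mayonnaise: 625 mL; olive oil: 7 oz; soy sauce: 9 cup; grated parmesan: 17 g; arborio rice: 21 g

Scaling factor: 10/6 = 5/3.
mayonnaise: (1 cup + 9 tbsp = 1.5625 cup) × 5/3 × 240 mL/cup = 625 mL
olive oil: 120 g × 5/3 ÷ 28.35 g/oz ≈ 7 oz
soy sauce: 1.25 L × 5/3 × 1000 mL/L ÷ 240 mL/cup ≈ 9 cup
grated parmesan: (1 tbsp + 2 tsp = 5/3 tbsp) × 5/3 ÷ 16 tbsp/cup × 100 g/cup ≈ 17 g
arborio rice: 1 tbsp × 5/3 ÷ 16 tbsp/cup × 200 g/cup ≈ 21 g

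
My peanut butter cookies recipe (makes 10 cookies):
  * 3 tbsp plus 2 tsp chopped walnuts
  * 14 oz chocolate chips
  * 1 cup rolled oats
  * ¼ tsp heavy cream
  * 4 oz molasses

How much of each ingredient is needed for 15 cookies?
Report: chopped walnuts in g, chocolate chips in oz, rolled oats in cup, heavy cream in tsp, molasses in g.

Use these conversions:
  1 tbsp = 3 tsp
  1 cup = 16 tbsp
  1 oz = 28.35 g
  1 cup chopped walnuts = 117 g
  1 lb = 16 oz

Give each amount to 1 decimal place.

Scaling factor: 15/10 = 3/2 = 1.5.
chopped walnuts: (3 tbsp + 2 tsp = 11/3 tbsp) × 3/2 ÷ 16 tbsp/cup × 117 g/cup ≈ 40.2 g
chocolate chips: 14 oz × 3/2 = 21.0 oz
rolled oats: 1 cup × 3/2 = 1.5 cup
heavy cream: 0.25 tsp × 3/2 ≈ 0.4 tsp
molasses: 4 oz × 3/2 × 28.35 g/oz = 170.1 g

chopped walnuts: 40.2 g; chocolate chips: 21.0 oz; rolled oats: 1.5 cup; heavy cream: 0.4 tsp; molasses: 170.1 g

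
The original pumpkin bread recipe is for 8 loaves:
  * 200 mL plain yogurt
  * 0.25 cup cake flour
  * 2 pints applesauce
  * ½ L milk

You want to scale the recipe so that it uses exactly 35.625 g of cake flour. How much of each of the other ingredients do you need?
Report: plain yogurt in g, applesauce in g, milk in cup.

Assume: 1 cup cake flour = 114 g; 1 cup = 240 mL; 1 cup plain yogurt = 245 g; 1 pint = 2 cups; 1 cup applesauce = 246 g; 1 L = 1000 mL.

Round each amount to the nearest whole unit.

plain yogurt: 255 g; applesauce: 1230 g; milk: 3 cup

The original recipe has 28.5 g of cake flour, so the scaling factor is 35.625 ÷ 28.5 = 5/4 = 1.25.
plain yogurt: 200 mL × 5/4 ÷ 240 mL/cup × 245 g/cup ≈ 255 g
applesauce: 2 pint × 5/4 × 2 cup/pint × 246 g/cup = 1230 g
milk: 0.5 L × 5/4 × 1000 mL/L ÷ 240 mL/cup ≈ 3 cup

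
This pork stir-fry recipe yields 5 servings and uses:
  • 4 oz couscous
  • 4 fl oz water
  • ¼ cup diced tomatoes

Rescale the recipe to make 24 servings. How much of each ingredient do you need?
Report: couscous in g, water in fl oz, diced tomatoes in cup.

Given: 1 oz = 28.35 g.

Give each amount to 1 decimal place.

couscous: 544.3 g; water: 19.2 fl oz; diced tomatoes: 1.2 cup

Scaling factor: 24/5 = 4.8.
couscous: 4 oz × 24/5 × 28.35 g/oz ≈ 544.3 g
water: 4 fl oz × 24/5 = 19.2 fl oz
diced tomatoes: 0.25 cup × 24/5 = 1.2 cup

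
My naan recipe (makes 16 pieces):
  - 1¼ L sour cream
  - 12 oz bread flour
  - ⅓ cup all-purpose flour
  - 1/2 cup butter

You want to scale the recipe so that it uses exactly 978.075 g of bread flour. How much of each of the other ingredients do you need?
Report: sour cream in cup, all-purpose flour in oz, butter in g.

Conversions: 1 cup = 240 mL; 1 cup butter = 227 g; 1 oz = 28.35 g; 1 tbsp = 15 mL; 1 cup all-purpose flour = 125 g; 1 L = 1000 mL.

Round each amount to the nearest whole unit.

sour cream: 15 cup; all-purpose flour: 4 oz; butter: 326 g

The original recipe has 340.2 g of bread flour, so the scaling factor is 978.075 ÷ 340.2 = 23/8 = 2.875.
sour cream: 1.25 L × 23/8 × 1000 mL/L ÷ 240 mL/cup ≈ 15 cup
all-purpose flour: 1/3 cup × 23/8 × 125 g/cup ÷ 28.35 g/oz ≈ 4 oz
butter: 0.5 cup × 23/8 × 227 g/cup ≈ 326 g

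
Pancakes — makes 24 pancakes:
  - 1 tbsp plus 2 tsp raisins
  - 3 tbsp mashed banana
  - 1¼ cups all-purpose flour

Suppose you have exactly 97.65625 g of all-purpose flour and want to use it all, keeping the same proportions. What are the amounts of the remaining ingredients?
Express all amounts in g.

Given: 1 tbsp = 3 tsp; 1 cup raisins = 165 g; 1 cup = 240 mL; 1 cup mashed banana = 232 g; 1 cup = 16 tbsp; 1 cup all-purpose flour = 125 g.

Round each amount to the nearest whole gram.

The original recipe has 156.25 g of all-purpose flour, so the scaling factor is 97.65625 ÷ 156.25 = 5/8 = 0.625.
raisins: (1 tbsp + 2 tsp = 5/3 tbsp) × 5/8 ÷ 16 tbsp/cup × 165 g/cup ≈ 11 g
mashed banana: 3 tbsp × 5/8 ÷ 16 tbsp/cup × 232 g/cup ≈ 27 g

raisins: 11 g; mashed banana: 27 g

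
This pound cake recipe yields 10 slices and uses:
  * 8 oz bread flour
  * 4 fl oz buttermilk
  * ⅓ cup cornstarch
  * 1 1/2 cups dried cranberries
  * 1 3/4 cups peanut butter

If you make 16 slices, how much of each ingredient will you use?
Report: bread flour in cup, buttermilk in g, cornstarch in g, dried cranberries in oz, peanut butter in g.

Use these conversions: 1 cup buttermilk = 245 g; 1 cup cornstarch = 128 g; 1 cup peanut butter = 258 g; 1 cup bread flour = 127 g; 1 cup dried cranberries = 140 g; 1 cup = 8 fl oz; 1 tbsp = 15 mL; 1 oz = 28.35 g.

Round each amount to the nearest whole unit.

bread flour: 3 cup; buttermilk: 196 g; cornstarch: 68 g; dried cranberries: 12 oz; peanut butter: 722 g

Scaling factor: 16/10 = 8/5 = 1.6.
bread flour: 8 oz × 8/5 × 28.35 g/oz ÷ 127 g/cup ≈ 3 cup
buttermilk: 4 fl oz × 8/5 ÷ 8 fl oz/cup × 245 g/cup = 196 g
cornstarch: 1/3 cup × 8/5 × 128 g/cup ≈ 68 g
dried cranberries: 1.5 cup × 8/5 × 140 g/cup ÷ 28.35 g/oz ≈ 12 oz
peanut butter: 1.75 cup × 8/5 × 258 g/cup ≈ 722 g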